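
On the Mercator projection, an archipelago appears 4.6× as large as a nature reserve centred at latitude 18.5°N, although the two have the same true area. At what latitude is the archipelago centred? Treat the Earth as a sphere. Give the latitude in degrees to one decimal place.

For equal true areas on Mercator, apparent areas scale as sec²φ, so the ratio is cos²φ₂ / cos²φ₁.
cos²φ₂ / cos²φ₁ = 4.6  ⇒  cos φ₁ = cos 18.5° / √4.6 = 0.9483/2.145 = 0.4422.
φ₁ = arccos(0.4422) ≈ 63.8°.

63.8°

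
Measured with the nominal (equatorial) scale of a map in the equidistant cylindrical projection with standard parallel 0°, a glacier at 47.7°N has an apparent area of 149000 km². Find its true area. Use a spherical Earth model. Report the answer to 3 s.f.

For the equirectangular projection with φ₀ = 0 (plate carrée), h = 1 along meridians and k = sec φ along parallels.
Areal scale = h·k = 1 × sec φ; at 47.7°, h = 1.000, k = 1.486, so h·k = 1.486.
True area = apparent / (areal scale) = 149000 / 1.486 ≈ 100000 km².

100000 km²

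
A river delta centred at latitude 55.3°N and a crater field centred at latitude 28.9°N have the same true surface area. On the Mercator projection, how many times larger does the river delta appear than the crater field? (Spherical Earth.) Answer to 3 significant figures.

Mercator areal scale is sec²φ.
At 55.3°: sec²(55.3°) = 1/0.5693² = 3.086.
At 28.9°: sec²(28.9°) = 1/0.8755² = 1.305.
Ratio = 3.086/1.305 = cos²(28.9°)/cos²(55.3°) ≈ 2.36.

2.36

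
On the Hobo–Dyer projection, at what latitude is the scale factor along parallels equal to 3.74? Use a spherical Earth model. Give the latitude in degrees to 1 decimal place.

77.8°

The Hobo–Dyer projection is cylindrical equal-area with φ₀ = 37.5°. For cylindrical equal-area with standard parallel φ₀, h = cos φ / cos φ₀ and k = cos φ₀ / cos φ, so h·k = 1.
k = cos φ₀ / cos φ = 3.74  ⇒  cos φ = cos 37.5° / 3.74 = 0.2121.
φ = arccos(0.2121) ≈ 77.8°.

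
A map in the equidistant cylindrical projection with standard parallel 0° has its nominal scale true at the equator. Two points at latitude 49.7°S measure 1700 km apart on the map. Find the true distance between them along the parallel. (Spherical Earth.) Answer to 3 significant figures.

Plate carrée maps x = Rλ, y = Rφ. The meridian scale is h = 1 and the parallel scale is k = 1/cos φ = sec φ.
Along the parallel at 49.7°, map distances are exaggerated by k = sec 49.7° = 1.546.
True distance = 1700 / 1.546 = 1700 × cos 49.7° ≈ 1100 km.

1100 km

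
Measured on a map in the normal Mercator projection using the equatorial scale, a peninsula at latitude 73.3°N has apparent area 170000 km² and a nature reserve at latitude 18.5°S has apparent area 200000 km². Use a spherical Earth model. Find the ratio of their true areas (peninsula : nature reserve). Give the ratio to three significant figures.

Mercator's areal exaggeration is sec²φ; hence true area = (apparent area) · cos²φ.
True area of peninsula: 170000 × cos²(73.3°) = 170000 × 0.08258 = 14040 km².
True area of nature reserve: 200000 × cos²(18.5°) = 200000 × 0.8993 = 179900 km².
Ratio = 14040 / 179900 ≈ 0.0780.

0.0780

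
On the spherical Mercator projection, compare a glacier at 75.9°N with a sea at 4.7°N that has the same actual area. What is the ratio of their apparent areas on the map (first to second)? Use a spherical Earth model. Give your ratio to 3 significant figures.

16.7

On Mercator, area is exaggerated by sec²φ = 1/cos²φ.
At 75.9°: sec²(75.9°) = 1/0.2436² = 16.85.
At 4.7°: sec²(4.7°) = 1/0.9966² = 1.007.
Ratio = 16.85/1.007 = cos²(4.7°)/cos²(75.9°) ≈ 16.7.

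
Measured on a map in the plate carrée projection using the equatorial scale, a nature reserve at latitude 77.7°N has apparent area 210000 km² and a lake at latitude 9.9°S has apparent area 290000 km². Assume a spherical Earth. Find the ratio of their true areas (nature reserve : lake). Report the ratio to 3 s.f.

0.157

On the plate carrée, areal scale = h·k = 1 × sec φ, so true area = apparent × cos φ.
True area of nature reserve: 210000 × cos(77.7°) = 210000 × 0.2130 = 44740 km².
True area of lake: 290000 × cos(9.9°) = 290000 × 0.9851 = 285700 km².
Ratio = 44740 / 285700 ≈ 0.157.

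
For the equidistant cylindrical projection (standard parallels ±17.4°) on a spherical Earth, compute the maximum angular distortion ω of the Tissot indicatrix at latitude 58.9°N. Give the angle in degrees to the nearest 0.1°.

In the equirectangular projection with standard parallel φ₀ = 17.4° (x = Rλ cos φ₀, y = Rφ), meridians are true-scale (h = 1) and the parallel scale is k = cos φ₀ / cos φ.
At 58.9°: h = 1.000, k = 1.847; principal scales a = 1.847, b = 1.000.
sin(ω/2) = (a − b)/(a + b) = 0.8474/2.847 = 0.2976, so ω = 2 arcsin(0.2976) ≈ 34.6°.

34.6°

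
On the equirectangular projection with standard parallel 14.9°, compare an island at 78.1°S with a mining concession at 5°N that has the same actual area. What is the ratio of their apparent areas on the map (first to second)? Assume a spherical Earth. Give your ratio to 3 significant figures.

4.83

With standard parallel φ₀ = 14.9°, the equirectangular projection gives x = Rλ cos φ₀, y = Rφ, so h = 1 and k = cos 14.9° / cos φ.
Areal scale at 78.1°: h·k = 1.000 × 4.687 = 4.687.
Areal scale at 5°: h·k = 1.000 × 0.9701 = 0.9701.
Ratio = 4.687/0.9701 ≈ 4.83.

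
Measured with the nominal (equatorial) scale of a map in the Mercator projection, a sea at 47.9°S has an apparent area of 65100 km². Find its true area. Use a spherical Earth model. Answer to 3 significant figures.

29300 km²

Mercator is conformal, so the point scale is isotropic: h = k = sec φ = 1/cos φ.
Areal scale = k² = sec²φ = 1/cos²(47.9°) = 1/0.6704² = 2.225.
True area = apparent / (areal scale) = 65100 / 2.225 ≈ 29300 km².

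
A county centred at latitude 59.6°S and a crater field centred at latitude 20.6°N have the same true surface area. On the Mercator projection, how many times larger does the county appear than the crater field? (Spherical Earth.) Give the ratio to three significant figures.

3.42

Mercator areal scale is sec²φ.
At 59.6°: sec²(59.6°) = 1/0.5060² = 3.905.
At 20.6°: sec²(20.6°) = 1/0.9361² = 1.141.
Ratio = 3.905/1.141 = cos²(20.6°)/cos²(59.6°) ≈ 3.42.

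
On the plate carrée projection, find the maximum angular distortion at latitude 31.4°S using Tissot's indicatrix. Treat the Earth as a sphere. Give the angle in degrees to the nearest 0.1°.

Plate carrée maps x = Rλ, y = Rφ. The meridian scale is h = 1 and the parallel scale is k = 1/cos φ = sec φ.
At 31.4°: h = 1.000, k = 1.172; principal scales a = 1.172, b = 1.000.
sin(ω/2) = (a − b)/(a + b) = 0.1716/2.172 = 0.07901, so ω = 2 arcsin(0.07901) ≈ 9.1°.

9.1°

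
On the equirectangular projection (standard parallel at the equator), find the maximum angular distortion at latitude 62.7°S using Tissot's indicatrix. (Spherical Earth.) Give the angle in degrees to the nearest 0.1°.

Plate carrée maps x = Rλ, y = Rφ. The meridian scale is h = 1 and the parallel scale is k = 1/cos φ = sec φ.
At 62.7°: h = 1.000, k = 2.180; principal scales a = 2.180, b = 1.000.
sin(ω/2) = (a − b)/(a + b) = 1.180/3.180 = 0.3711, so ω = 2 arcsin(0.3711) ≈ 43.6°.

43.6°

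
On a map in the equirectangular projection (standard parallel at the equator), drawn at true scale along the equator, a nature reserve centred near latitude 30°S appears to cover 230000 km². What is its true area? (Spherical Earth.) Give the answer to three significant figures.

For the equirectangular projection with φ₀ = 0 (plate carrée), h = 1 along meridians and k = sec φ along parallels.
Areal scale = h·k = 1 × sec φ; at 30°, h = 1.000, k = 1.155, so h·k = 1.155.
True area = apparent / (areal scale) = 230000 / 1.155 ≈ 199000 km².

199000 km²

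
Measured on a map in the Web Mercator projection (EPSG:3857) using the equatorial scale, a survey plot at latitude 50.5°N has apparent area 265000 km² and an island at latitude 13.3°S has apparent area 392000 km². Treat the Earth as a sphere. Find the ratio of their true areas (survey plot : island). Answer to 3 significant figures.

0.289

Since Mercator area scale is 1/cos²φ, the true area equals the apparent area multiplied by cos²φ.
True area of survey plot: 265000 × cos²(50.5°) = 265000 × 0.4046 = 107200 km².
True area of island: 392000 × cos²(13.3°) = 392000 × 0.9471 = 371300 km².
Ratio = 107200 / 371300 ≈ 0.289.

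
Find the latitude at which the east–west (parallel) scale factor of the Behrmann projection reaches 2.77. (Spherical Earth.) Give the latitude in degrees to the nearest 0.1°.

Behrmann is a cylindrical equal-area projection with standard parallels at ±30°. A cylindrical equal-area projection with standard parallel φ₀ has meridian scale h = cos φ / cos φ₀ and parallel scale k = cos φ₀ / cos φ (so areas are preserved, h·k = 1).
k = cos φ₀ / cos φ = 2.77  ⇒  cos φ = cos 30° / 2.77 = 0.3126.
φ = arccos(0.3126) ≈ 71.8°.

71.8°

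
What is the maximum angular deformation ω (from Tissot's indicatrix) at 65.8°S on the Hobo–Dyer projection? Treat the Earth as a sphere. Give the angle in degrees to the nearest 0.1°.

Hobo–Dyer is a cylindrical equal-area projection with standard parallels at ±37.5°. A cylindrical equal-area projection with standard parallel φ₀ has meridian scale h = cos φ / cos φ₀ and parallel scale k = cos φ₀ / cos φ (so areas are preserved, h·k = 1).
At 65.8°: h = 0.5167, k = 1.935; principal scales a = 1.935, b = 0.5167.
sin(ω/2) = (a − b)/(a + b) = 1.419/2.452 = 0.5786, so ω = 2 arcsin(0.5786) ≈ 70.7°.

70.7°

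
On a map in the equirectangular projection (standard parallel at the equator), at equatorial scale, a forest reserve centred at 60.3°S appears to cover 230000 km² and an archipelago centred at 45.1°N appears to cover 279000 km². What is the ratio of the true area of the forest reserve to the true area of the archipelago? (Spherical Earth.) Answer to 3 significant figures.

0.579

Plate carrée has h = 1 and k = sec φ, giving areal scale sec φ; true area = (apparent area) · cos φ.
True area of forest reserve: 230000 × cos(60.3°) = 230000 × 0.4955 = 114000 km².
True area of archipelago: 279000 × cos(45.1°) = 279000 × 0.7059 = 196900 km².
Ratio = 114000 / 196900 ≈ 0.579.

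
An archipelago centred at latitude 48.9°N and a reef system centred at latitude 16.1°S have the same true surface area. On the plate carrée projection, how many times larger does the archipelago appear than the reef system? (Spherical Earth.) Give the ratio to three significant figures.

1.46

Plate carrée maps x = Rλ, y = Rφ. The meridian scale is h = 1 and the parallel scale is k = 1/cos φ = sec φ.
Areal scale at 48.9°: h·k = 1.000 × 1.521 = 1.521.
Areal scale at 16.1°: h·k = 1.000 × 1.041 = 1.041.
Ratio = 1.521/1.041 ≈ 1.46.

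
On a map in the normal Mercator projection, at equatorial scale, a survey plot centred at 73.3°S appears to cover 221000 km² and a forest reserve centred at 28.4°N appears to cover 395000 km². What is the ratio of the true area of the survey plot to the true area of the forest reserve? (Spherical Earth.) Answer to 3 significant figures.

0.0597

On Mercator the areal scale is sec²φ, so true area = apparent × cos²φ.
True area of survey plot: 221000 × cos²(73.3°) = 221000 × 0.08258 = 18250 km².
True area of forest reserve: 395000 × cos²(28.4°) = 395000 × 0.7738 = 305600 km².
Ratio = 18250 / 305600 ≈ 0.0597.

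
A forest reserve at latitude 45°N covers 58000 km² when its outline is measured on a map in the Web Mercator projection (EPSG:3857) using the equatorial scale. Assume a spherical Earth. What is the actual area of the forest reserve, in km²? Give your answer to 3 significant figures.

29000 km²

Mercator is conformal, so the point scale is isotropic: h = k = sec φ = 1/cos φ.
Areal scale = k² = sec²φ = 1/cos²(45°) = 1/0.7071² = 2.000.
True area = apparent / (areal scale) = 58000 / 2.000 ≈ 29000 km².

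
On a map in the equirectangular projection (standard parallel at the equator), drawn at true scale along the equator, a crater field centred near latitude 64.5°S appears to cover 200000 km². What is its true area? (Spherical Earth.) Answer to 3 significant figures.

86100 km²

Plate carrée maps x = Rλ, y = Rφ. The meridian scale is h = 1 and the parallel scale is k = 1/cos φ = sec φ.
Areal scale = h·k = 1 × sec φ; at 64.5°, h = 1.000, k = 2.323, so h·k = 2.323.
True area = apparent / (areal scale) = 200000 / 2.323 ≈ 86100 km².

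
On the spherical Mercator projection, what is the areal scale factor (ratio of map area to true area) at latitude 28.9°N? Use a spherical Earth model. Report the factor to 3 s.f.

The Mercator projection is conformal; its linear scale factor is the same in every direction and equals sec φ = 1/cos φ.
Areal scale = k² = sec²φ = 1/cos²(28.9°) = 1/0.8755² = 1.305.

1.30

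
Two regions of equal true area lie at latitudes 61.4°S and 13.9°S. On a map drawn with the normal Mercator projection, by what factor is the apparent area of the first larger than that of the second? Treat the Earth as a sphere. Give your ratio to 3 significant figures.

4.11

Mercator is conformal with k = sec φ, so areal scale = k² = sec²φ.
At 61.4°: sec²(61.4°) = 1/0.4787² = 4.364.
At 13.9°: sec²(13.9°) = 1/0.9707² = 1.061.
Ratio = 4.364/1.061 = cos²(13.9°)/cos²(61.4°) ≈ 4.11.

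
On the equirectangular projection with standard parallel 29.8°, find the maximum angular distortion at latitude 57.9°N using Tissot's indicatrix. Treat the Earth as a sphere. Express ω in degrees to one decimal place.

With standard parallel φ₀ = 29.8°, the equirectangular projection gives x = Rλ cos φ₀, y = Rφ, so h = 1 and k = cos 29.8° / cos φ.
At 57.9°: h = 1.000, k = 1.633; principal scales a = 1.633, b = 1.000.
sin(ω/2) = (a − b)/(a + b) = 0.6330/2.633 = 0.2404, so ω = 2 arcsin(0.2404) ≈ 27.8°.

27.8°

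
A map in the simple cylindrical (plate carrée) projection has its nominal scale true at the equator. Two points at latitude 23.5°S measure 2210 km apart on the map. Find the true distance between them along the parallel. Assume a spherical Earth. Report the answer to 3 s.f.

For the equirectangular projection with φ₀ = 0 (plate carrée), h = 1 along meridians and k = sec φ along parallels.
Along the parallel at 23.5°, map distances are exaggerated by k = sec 23.5° = 1.090.
True distance = 2210 / 1.090 = 2210 × cos 23.5° ≈ 2030 km.

2030 km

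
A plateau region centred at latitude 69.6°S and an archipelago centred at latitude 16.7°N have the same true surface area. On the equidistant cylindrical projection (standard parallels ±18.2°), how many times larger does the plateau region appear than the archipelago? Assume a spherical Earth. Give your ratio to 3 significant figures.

In the equirectangular projection with standard parallel φ₀ = 18.2° (x = Rλ cos φ₀, y = Rφ), meridians are true-scale (h = 1) and the parallel scale is k = cos φ₀ / cos φ.
Areal scale at 69.6°: h·k = 1.000 × 2.725 = 2.725.
Areal scale at 16.7°: h·k = 1.000 × 0.9918 = 0.9918.
Ratio = 2.725/0.9918 ≈ 2.75.

2.75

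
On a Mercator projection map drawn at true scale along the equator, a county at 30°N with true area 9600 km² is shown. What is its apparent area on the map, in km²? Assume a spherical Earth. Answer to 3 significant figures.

Mercator is conformal, so the point scale is isotropic: h = k = sec φ = 1/cos φ.
Areal scale = k² = sec²φ = 1/cos²(30°) = 1/0.8660² = 1.333.
Apparent area = 9600 × 1.333 ≈ 12800 km².

12800 km²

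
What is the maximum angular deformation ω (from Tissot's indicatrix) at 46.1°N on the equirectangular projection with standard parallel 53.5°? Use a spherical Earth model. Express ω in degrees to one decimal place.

In the equirectangular projection with standard parallel φ₀ = 53.5° (x = Rλ cos φ₀, y = Rφ), meridians are true-scale (h = 1) and the parallel scale is k = cos φ₀ / cos φ.
At 46.1°: h = 1.000, k = 0.8578; principal scales a = 1.000, b = 0.8578.
sin(ω/2) = (a − b)/(a + b) = 0.1422/1.858 = 0.07652, so ω = 2 arcsin(0.07652) ≈ 8.8°.

8.8°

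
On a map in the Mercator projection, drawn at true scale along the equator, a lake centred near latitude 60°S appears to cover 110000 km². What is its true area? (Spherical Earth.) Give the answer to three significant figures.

27500 km²

The Mercator projection is conformal; its linear scale factor is the same in every direction and equals sec φ = 1/cos φ.
Areal scale = k² = sec²φ = 1/cos²(60°) = 1/0.5000² = 4.000.
True area = apparent / (areal scale) = 110000 / 4.000 ≈ 27500 km².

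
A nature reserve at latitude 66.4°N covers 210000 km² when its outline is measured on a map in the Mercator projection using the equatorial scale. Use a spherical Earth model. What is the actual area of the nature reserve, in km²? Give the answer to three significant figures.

For Mercator, h = k = sec φ (a conformal cylindrical projection has a single point scale, 1/cos φ).
Areal scale = k² = sec²φ = 1/cos²(66.4°) = 1/0.4003² = 6.239.
True area = apparent / (areal scale) = 210000 / 6.239 ≈ 33700 km².

33700 km²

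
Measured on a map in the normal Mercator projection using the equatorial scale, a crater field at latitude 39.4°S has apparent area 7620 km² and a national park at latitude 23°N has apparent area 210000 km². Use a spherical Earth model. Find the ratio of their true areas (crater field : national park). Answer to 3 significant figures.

0.0256

Since Mercator area scale is 1/cos²φ, the true area equals the apparent area multiplied by cos²φ.
True area of crater field: 7620 × cos²(39.4°) = 7620 × 0.5971 = 4550 km².
True area of national park: 210000 × cos²(23°) = 210000 × 0.8473 = 177900 km².
Ratio = 4550 / 177900 ≈ 0.0256.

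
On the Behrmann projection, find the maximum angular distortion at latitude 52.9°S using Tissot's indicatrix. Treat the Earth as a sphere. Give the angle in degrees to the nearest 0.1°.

40.6°

The Behrmann projection is cylindrical equal-area with φ₀ = 30°. A cylindrical equal-area projection with standard parallel φ₀ has meridian scale h = cos φ / cos φ₀ and parallel scale k = cos φ₀ / cos φ (so areas are preserved, h·k = 1).
At 52.9°: h = 0.6965, k = 1.436; principal scales a = 1.436, b = 0.6965.
sin(ω/2) = (a − b)/(a + b) = 0.7392/2.132 = 0.3467, so ω = 2 arcsin(0.3467) ≈ 40.6°.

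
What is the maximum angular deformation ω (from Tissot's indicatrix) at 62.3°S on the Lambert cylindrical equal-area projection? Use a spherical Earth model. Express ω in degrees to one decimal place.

The Lambert cylindrical equal-area projection is the cylindrical equal-area projection with its standard parallel at the equator (φ₀ = 0). For cylindrical equal-area with standard parallel φ₀, h = cos φ / cos φ₀ and k = cos φ₀ / cos φ, so h·k = 1.
At 62.3°: h = 0.4648, k = 2.151; principal scales a = 2.151, b = 0.4648.
sin(ω/2) = (a − b)/(a + b) = 1.686/2.616 = 0.6446, so ω = 2 arcsin(0.6446) ≈ 80.3°.

80.3°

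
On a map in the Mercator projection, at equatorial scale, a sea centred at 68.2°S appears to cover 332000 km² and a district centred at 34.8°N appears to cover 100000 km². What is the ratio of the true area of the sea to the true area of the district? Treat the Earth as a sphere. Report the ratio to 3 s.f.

0.679

Since Mercator area scale is 1/cos²φ, the true area equals the apparent area multiplied by cos²φ.
True area of sea: 332000 × cos²(68.2°) = 332000 × 0.1379 = 45790 km².
True area of district: 100000 × cos²(34.8°) = 100000 × 0.6743 = 67430 km².
Ratio = 45790 / 67430 ≈ 0.679.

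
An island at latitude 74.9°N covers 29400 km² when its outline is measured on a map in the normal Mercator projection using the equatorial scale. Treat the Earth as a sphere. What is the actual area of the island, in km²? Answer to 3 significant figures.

2000 km²

Mercator is conformal, so the point scale is isotropic: h = k = sec φ = 1/cos φ.
Areal scale = k² = sec²φ = 1/cos²(74.9°) = 1/0.2605² = 14.74.
True area = apparent / (areal scale) = 29400 / 14.74 ≈ 2000 km².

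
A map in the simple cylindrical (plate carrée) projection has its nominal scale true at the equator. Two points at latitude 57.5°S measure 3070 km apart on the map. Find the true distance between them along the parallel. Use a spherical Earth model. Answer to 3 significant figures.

Plate carrée maps x = Rλ, y = Rφ. The meridian scale is h = 1 and the parallel scale is k = 1/cos φ = sec φ.
Along the parallel at 57.5°, map distances are exaggerated by k = sec 57.5° = 1.861.
True distance = 3070 / 1.861 = 3070 × cos 57.5° ≈ 1650 km.

1650 km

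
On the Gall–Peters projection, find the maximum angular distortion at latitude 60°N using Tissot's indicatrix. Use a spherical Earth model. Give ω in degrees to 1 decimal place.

38.9°

Gall–Peters is a cylindrical equal-area projection with standard parallels at ±45°. Cylindrical equal-area (φ₀ = 45°): h = cos φ / cos 45° along meridians, k = cos 45° / cos φ along parallels; h·k = 1.
At 60°: h = 0.7071, k = 1.414; principal scales a = 1.414, b = 0.7071.
sin(ω/2) = (a − b)/(a + b) = 0.7071/2.121 = 0.3333, so ω = 2 arcsin(0.3333) ≈ 38.9°.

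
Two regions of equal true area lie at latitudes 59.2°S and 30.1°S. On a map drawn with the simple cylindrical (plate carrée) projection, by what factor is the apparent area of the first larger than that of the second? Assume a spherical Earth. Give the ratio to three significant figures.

1.69

For the equirectangular projection with φ₀ = 0 (plate carrée), h = 1 along meridians and k = sec φ along parallels.
Areal scale at 59.2°: h·k = 1.000 × 1.953 = 1.953.
Areal scale at 30.1°: h·k = 1.000 × 1.156 = 1.156.
Ratio = 1.953/1.156 ≈ 1.69.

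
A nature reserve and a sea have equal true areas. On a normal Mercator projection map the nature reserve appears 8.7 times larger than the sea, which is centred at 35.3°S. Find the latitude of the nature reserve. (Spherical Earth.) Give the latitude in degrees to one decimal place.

Mercator areal scale is sec²φ, so apparent-area ratio = sec²φ₁ / sec²φ₂ = cos²φ₂ / cos²φ₁.
cos²φ₂ / cos²φ₁ = 8.7  ⇒  cos φ₁ = cos 35.3° / √8.7 = 0.8161/2.950 = 0.2767.
φ₁ = arccos(0.2767) ≈ 73.9°.

73.9°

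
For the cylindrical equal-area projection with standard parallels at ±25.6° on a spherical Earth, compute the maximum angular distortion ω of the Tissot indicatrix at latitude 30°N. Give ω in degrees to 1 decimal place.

4.6°

Cylindrical equal-area (φ₀ = 25.6°): h = cos φ / cos 25.6° along meridians, k = cos 25.6° / cos φ along parallels; h·k = 1.
At 30°: h = 0.9603, k = 1.041; principal scales a = 1.041, b = 0.9603.
sin(ω/2) = (a − b)/(a + b) = 0.08105/2.002 = 0.04049, so ω = 2 arcsin(0.04049) ≈ 4.6°.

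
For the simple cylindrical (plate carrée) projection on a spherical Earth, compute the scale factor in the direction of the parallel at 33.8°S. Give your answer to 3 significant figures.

1.20

For the equirectangular projection with φ₀ = 0 (plate carrée), h = 1 along meridians and k = sec φ along parallels.
k = 1/cos 33.8° = 1/0.8310 = 1.203.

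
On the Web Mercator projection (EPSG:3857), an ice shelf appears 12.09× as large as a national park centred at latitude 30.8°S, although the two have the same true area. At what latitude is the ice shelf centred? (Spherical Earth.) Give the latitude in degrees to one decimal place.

Mercator areal scale is sec²φ, so apparent-area ratio = sec²φ₁ / sec²φ₂ = cos²φ₂ / cos²φ₁.
cos²φ₂ / cos²φ₁ = 12.09  ⇒  cos φ₁ = cos 30.8° / √12.09 = 0.8590/3.477 = 0.2470.
φ₁ = arccos(0.2470) ≈ 75.7°.

75.7°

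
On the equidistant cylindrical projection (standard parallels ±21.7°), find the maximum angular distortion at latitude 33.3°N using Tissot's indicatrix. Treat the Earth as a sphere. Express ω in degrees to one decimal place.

The equidistant cylindrical projection with φ₀ = 21.7° has h = 1 (meridians true) and k = cos φ₀ / cos φ along parallels.
At 33.3°: h = 1.000, k = 1.112; principal scales a = 1.112, b = 1.000.
sin(ω/2) = (a − b)/(a + b) = 0.1117/2.112 = 0.05288, so ω = 2 arcsin(0.05288) ≈ 6.1°.

6.1°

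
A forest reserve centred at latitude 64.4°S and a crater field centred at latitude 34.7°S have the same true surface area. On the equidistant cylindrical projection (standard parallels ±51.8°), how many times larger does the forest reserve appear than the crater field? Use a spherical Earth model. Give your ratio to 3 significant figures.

1.90

In the equirectangular projection with standard parallel φ₀ = 51.8° (x = Rλ cos φ₀, y = Rφ), meridians are true-scale (h = 1) and the parallel scale is k = cos φ₀ / cos φ.
Areal scale at 64.4°: h·k = 1.000 × 1.431 = 1.431.
Areal scale at 34.7°: h·k = 1.000 × 0.7522 = 0.7522.
Ratio = 1.431/0.7522 ≈ 1.90.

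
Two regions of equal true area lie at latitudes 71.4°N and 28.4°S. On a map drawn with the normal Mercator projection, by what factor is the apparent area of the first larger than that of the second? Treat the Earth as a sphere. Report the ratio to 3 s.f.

On Mercator, area is exaggerated by sec²φ = 1/cos²φ.
At 71.4°: sec²(71.4°) = 1/0.3190² = 9.829.
At 28.4°: sec²(28.4°) = 1/0.8796² = 1.292.
Ratio = 9.829/1.292 = cos²(28.4°)/cos²(71.4°) ≈ 7.61.

7.61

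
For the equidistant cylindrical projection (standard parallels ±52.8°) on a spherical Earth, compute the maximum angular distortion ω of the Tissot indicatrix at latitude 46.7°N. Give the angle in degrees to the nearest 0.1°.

7.2°

In the equirectangular projection with standard parallel φ₀ = 52.8° (x = Rλ cos φ₀, y = Rφ), meridians are true-scale (h = 1) and the parallel scale is k = cos φ₀ / cos φ.
At 46.7°: h = 1.000, k = 0.8816; principal scales a = 1.000, b = 0.8816.
sin(ω/2) = (a − b)/(a + b) = 0.1184/1.882 = 0.06294, so ω = 2 arcsin(0.06294) ≈ 7.2°.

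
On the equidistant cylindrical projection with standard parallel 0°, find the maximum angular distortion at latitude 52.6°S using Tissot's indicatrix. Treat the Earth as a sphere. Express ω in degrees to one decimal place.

For the equirectangular projection with φ₀ = 0 (plate carrée), h = 1 along meridians and k = sec φ along parallels.
At 52.6°: h = 1.000, k = 1.646; principal scales a = 1.646, b = 1.000.
sin(ω/2) = (a − b)/(a + b) = 0.6464/2.646 = 0.2443, so ω = 2 arcsin(0.2443) ≈ 28.3°.

28.3°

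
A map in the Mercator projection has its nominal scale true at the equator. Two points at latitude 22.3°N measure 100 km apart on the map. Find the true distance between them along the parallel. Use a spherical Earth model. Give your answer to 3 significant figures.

92.5 km

For Mercator, h = k = sec φ (a conformal cylindrical projection has a single point scale, 1/cos φ).
Along the parallel at 22.3°, map distances are exaggerated by k = sec 22.3° = 1.081.
True distance = 100 / 1.081 = 100 × cos 22.3° ≈ 92.5 km.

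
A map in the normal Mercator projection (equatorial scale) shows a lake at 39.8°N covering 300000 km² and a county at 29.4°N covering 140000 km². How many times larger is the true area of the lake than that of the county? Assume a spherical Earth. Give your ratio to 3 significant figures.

On Mercator the areal scale is sec²φ, so true area = apparent × cos²φ.
True area of lake: 300000 × cos²(39.8°) = 300000 × 0.5903 = 177100 km².
True area of county: 140000 × cos²(29.4°) = 140000 × 0.7590 = 106300 km².
Ratio = 177100 / 106300 ≈ 1.67.

1.67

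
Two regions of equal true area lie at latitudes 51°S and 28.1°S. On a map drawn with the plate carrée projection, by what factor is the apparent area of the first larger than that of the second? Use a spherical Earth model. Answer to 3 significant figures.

In the plate carrée (x = Rλ, y = Rφ), meridians are true-scale (h = 1) and parallels are stretched by k = sec φ.
Areal scale at 51°: h·k = 1.000 × 1.589 = 1.589.
Areal scale at 28.1°: h·k = 1.000 × 1.134 = 1.134.
Ratio = 1.589/1.134 ≈ 1.40.

1.40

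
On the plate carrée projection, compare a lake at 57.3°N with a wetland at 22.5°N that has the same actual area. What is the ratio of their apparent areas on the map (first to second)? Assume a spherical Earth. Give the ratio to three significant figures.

1.71

For the equirectangular projection with φ₀ = 0 (plate carrée), h = 1 along meridians and k = sec φ along parallels.
Areal scale at 57.3°: h·k = 1.000 × 1.851 = 1.851.
Areal scale at 22.5°: h·k = 1.000 × 1.082 = 1.082.
Ratio = 1.851/1.082 ≈ 1.71.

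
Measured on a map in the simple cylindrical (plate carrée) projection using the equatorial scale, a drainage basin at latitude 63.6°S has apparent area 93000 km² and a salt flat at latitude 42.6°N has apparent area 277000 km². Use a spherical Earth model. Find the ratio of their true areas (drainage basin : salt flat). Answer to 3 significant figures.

On the plate carrée, areal scale = h·k = 1 × sec φ, so true area = apparent × cos φ.
True area of drainage basin: 93000 × cos(63.6°) = 93000 × 0.4446 = 41350 km².
True area of salt flat: 277000 × cos(42.6°) = 277000 × 0.7361 = 203900 km².
Ratio = 41350 / 203900 ≈ 0.203.

0.203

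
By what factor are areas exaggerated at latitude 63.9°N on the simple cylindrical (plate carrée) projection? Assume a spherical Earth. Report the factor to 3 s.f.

In the plate carrée (x = Rλ, y = Rφ), meridians are true-scale (h = 1) and parallels are stretched by k = sec φ.
Areal scale = h·k = 1 × sec φ; at 63.9°, h = 1.000, k = 2.273, so h·k = 2.273.

2.27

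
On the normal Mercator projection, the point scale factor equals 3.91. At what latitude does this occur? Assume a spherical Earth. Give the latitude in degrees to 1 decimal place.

75.2°

Mercator scale is k = sec φ = 1/cos φ.
1/cos φ = 3.91  ⇒  cos φ = 0.2558  ⇒  φ = arccos(0.2558) ≈ 75.2°.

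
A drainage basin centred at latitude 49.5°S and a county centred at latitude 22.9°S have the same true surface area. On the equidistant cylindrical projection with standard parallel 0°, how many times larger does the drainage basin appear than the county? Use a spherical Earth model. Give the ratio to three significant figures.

In the plate carrée (x = Rλ, y = Rφ), meridians are true-scale (h = 1) and parallels are stretched by k = sec φ.
Areal scale at 49.5°: h·k = 1.000 × 1.540 = 1.540.
Areal scale at 22.9°: h·k = 1.000 × 1.086 = 1.086.
Ratio = 1.540/1.086 ≈ 1.42.

1.42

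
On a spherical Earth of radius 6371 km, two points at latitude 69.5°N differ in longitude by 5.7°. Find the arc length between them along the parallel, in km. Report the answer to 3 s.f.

222 km

Arc length along a parallel = R cos φ · Δλ (with Δλ in radians).
= 6371 × cos 69.5° × (5.7° × π/180) = 6371 × 0.3502 × 0.09948 ≈ 222 km.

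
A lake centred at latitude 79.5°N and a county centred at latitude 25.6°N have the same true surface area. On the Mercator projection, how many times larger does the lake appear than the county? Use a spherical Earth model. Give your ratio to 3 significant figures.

24.5

On Mercator, area is exaggerated by sec²φ = 1/cos²φ.
At 79.5°: sec²(79.5°) = 1/0.1822² = 30.11.
At 25.6°: sec²(25.6°) = 1/0.9018² = 1.230.
Ratio = 30.11/1.230 = cos²(25.6°)/cos²(79.5°) ≈ 24.5.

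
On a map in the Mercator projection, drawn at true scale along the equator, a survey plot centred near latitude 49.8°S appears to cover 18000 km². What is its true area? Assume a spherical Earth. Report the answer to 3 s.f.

7500 km²

Mercator is conformal, so the point scale is isotropic: h = k = sec φ = 1/cos φ.
Areal scale = k² = sec²φ = 1/cos²(49.8°) = 1/0.6455² = 2.400.
True area = apparent / (areal scale) = 18000 / 2.400 ≈ 7500 km².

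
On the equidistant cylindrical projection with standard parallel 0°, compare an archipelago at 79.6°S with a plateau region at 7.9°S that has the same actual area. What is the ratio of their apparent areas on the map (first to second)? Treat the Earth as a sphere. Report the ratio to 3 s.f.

5.49

Plate carrée maps x = Rλ, y = Rφ. The meridian scale is h = 1 and the parallel scale is k = 1/cos φ = sec φ.
Areal scale at 79.6°: h·k = 1.000 × 5.540 = 5.540.
Areal scale at 7.9°: h·k = 1.000 × 1.010 = 1.010.
Ratio = 5.540/1.010 ≈ 5.49.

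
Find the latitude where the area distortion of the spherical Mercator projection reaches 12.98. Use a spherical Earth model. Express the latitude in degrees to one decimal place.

73.9°

Mercator areal scale is sec²φ.
sec²φ = 12.98  ⇒  cos²φ = 0.07704  ⇒  cos φ = 0.2776.
φ = arccos(0.2776) ≈ 73.9°.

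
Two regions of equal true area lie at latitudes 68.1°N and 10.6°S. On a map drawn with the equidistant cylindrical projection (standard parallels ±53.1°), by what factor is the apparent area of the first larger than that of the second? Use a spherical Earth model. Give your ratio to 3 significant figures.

In the equirectangular projection with standard parallel φ₀ = 53.1° (x = Rλ cos φ₀, y = Rφ), meridians are true-scale (h = 1) and the parallel scale is k = cos φ₀ / cos φ.
Areal scale at 68.1°: h·k = 1.000 × 1.610 = 1.610.
Areal scale at 10.6°: h·k = 1.000 × 0.6108 = 0.6108.
Ratio = 1.610/0.6108 ≈ 2.64.

2.64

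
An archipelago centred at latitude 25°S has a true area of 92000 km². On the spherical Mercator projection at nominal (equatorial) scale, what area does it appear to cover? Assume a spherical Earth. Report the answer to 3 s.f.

112000 km²

For Mercator, h = k = sec φ (a conformal cylindrical projection has a single point scale, 1/cos φ).
Areal scale = k² = sec²φ = 1/cos²(25°) = 1/0.9063² = 1.217.
Apparent area = 92000 × 1.217 ≈ 112000 km².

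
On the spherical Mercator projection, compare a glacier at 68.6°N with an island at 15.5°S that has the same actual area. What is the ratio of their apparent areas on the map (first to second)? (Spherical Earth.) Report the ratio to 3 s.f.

Mercator areal scale is sec²φ.
At 68.6°: sec²(68.6°) = 1/0.3649² = 7.511.
At 15.5°: sec²(15.5°) = 1/0.9636² = 1.077.
Ratio = 7.511/1.077 = cos²(15.5°)/cos²(68.6°) ≈ 6.97.

6.97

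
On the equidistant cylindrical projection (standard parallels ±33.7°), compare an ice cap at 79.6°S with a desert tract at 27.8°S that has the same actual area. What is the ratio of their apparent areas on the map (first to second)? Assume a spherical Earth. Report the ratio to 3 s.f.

With standard parallel φ₀ = 33.7°, the equirectangular projection gives x = Rλ cos φ₀, y = Rφ, so h = 1 and k = cos 33.7° / cos φ.
Areal scale at 79.6°: h·k = 1.000 × 4.609 = 4.609.
Areal scale at 27.8°: h·k = 1.000 × 0.9405 = 0.9405.
Ratio = 4.609/0.9405 ≈ 4.90.

4.90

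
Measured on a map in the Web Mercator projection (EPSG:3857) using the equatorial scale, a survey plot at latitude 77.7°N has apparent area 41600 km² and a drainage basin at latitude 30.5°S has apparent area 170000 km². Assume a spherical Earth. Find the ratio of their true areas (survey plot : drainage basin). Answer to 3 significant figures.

0.0150

Since Mercator area scale is 1/cos²φ, the true area equals the apparent area multiplied by cos²φ.
True area of survey plot: 41600 × cos²(77.7°) = 41600 × 0.04538 = 1888 km².
True area of drainage basin: 170000 × cos²(30.5°) = 170000 × 0.7424 = 126200 km².
Ratio = 1888 / 126200 ≈ 0.0150.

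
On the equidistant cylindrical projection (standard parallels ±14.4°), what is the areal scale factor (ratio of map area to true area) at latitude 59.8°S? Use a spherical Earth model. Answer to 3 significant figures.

1.93

With standard parallel φ₀ = 14.4°, the equirectangular projection gives x = Rλ cos φ₀, y = Rφ, so h = 1 and k = cos 14.4° / cos φ.
Areal scale = h·k = 1 × cos φ₀ / cos φ; at 59.8°, h = 1.000, k = 1.926, so h·k = 1.926.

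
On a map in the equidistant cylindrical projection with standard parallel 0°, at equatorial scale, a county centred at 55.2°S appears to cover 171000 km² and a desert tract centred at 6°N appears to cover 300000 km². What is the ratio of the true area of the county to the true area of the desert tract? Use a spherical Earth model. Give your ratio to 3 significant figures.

0.327

Plate carrée has h = 1 and k = sec φ, giving areal scale sec φ; true area = (apparent area) · cos φ.
True area of county: 171000 × cos(55.2°) = 171000 × 0.5707 = 97590 km².
True area of desert tract: 300000 × cos(6°) = 300000 × 0.9945 = 298400 km².
Ratio = 97590 / 298400 ≈ 0.327.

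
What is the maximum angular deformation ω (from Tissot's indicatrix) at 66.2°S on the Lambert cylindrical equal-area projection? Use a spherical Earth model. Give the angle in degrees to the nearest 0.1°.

92.1°

The Lambert cylindrical equal-area projection is the cylindrical equal-area projection with its standard parallel at the equator (φ₀ = 0). For cylindrical equal-area with standard parallel φ₀, h = cos φ / cos φ₀ and k = cos φ₀ / cos φ, so h·k = 1.
At 66.2°: h = 0.4035, k = 2.478; principal scales a = 2.478, b = 0.4035.
sin(ω/2) = (a − b)/(a + b) = 2.074/2.882 = 0.7199, so ω = 2 arcsin(0.7199) ≈ 92.1°.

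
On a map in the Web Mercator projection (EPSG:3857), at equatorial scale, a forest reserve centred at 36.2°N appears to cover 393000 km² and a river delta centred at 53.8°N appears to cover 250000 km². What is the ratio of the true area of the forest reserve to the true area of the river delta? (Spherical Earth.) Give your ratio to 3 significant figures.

Mercator's areal exaggeration is sec²φ; hence true area = (apparent area) · cos²φ.
True area of forest reserve: 393000 × cos²(36.2°) = 393000 × 0.6512 = 255900 km².
True area of river delta: 250000 × cos²(53.8°) = 250000 × 0.3488 = 87200 km².
Ratio = 255900 / 87200 ≈ 2.93.

2.93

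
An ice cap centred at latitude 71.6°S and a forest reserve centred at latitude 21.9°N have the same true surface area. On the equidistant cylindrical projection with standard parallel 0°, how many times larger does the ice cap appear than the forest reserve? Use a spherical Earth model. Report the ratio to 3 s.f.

Plate carrée maps x = Rλ, y = Rφ. The meridian scale is h = 1 and the parallel scale is k = 1/cos φ = sec φ.
Areal scale at 71.6°: h·k = 1.000 × 3.168 = 3.168.
Areal scale at 21.9°: h·k = 1.000 × 1.078 = 1.078.
Ratio = 3.168/1.078 ≈ 2.94.

2.94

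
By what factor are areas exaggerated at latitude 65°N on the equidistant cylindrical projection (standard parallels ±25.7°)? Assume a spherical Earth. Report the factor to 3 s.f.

2.13

With standard parallel φ₀ = 25.7°, the equirectangular projection gives x = Rλ cos φ₀, y = Rφ, so h = 1 and k = cos 25.7° / cos φ.
Areal scale = h·k = 1 × cos φ₀ / cos φ; at 65°, h = 1.000, k = 2.132, so h·k = 2.132.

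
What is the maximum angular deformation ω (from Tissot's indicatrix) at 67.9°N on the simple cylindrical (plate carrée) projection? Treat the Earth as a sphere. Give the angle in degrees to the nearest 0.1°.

For the equirectangular projection with φ₀ = 0 (plate carrée), h = 1 along meridians and k = sec φ along parallels.
At 67.9°: h = 1.000, k = 2.658; principal scales a = 2.658, b = 1.000.
sin(ω/2) = (a − b)/(a + b) = 1.658/3.658 = 0.4533, so ω = 2 arcsin(0.4533) ≈ 53.9°.

53.9°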